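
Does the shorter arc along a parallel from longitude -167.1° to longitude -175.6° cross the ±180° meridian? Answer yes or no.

Signed shortest Δλ = ((-175.6 − -167.1 + 180) mod 360) − 180 = -8.5°.
Going west by 8.5° from -167.1° reaches -175.6° without touching 180°.

No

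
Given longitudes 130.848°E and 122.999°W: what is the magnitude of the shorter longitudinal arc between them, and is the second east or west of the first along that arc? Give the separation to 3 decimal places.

106.153° east

Raw difference: -122.999 − 130.848 = -253.847°.
Normalise into (−180°, 180°]: -253.847° + 360° = 106.153°.
Positive ⇒ the second point lies to the east; separation 106.153°.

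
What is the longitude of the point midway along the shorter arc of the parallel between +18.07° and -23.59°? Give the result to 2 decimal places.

-2.76°

Signed shortest Δλ from +18.07° to -23.59° is -41.66°.
Midpoint longitude = +18.07° + (-41.66°)/2 = +18.07° − 20.83° = -2.76°.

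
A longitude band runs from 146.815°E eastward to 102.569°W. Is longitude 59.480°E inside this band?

Band width going east from +146.815° to -102.569°: ((-102.569 − 146.815) mod 360) = 110.616°.
Offset of +59.480° east of the west edge: ((59.480 − 146.815) mod 360) = 272.665°.
272.665° > 110.616° ⇒ outside.

No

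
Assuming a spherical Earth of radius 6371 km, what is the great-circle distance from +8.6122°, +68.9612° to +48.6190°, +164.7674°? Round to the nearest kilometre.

Δλ = 164.7674 − 68.9612 = 95.8062°.
Δφ = 48.6190 − 8.6122 = 40.0068°.
a = sin²(Δφ/2) + cos φ₁ · cos φ₂ · sin²(Δλ/2) = 0.476881.
c = 2·atan2(√a, √(1−a)) = 1.52454 rad → d = 6371·c ≈ 9712.86 km.

9713 km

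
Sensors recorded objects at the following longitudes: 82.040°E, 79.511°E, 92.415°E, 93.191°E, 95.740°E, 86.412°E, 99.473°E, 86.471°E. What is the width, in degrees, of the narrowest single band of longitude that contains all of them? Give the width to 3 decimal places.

Sort the longitudes: +79.511°, +82.040°, +86.412°, +86.471°, +92.415°, +93.191°, +95.740°, +99.473°.
Eastward gaps between consecutive values (wrapping around): 2.529°, 4.372°, 0.059°, 5.944°, 0.776°, 2.549°, 3.733°, 340.038°.
Largest gap = 340.038° ⇒ minimal covering band is its complement: 360° − 340.038° = 19.962°.
Band runs from +79.511° eastward to +99.473°.

19.962°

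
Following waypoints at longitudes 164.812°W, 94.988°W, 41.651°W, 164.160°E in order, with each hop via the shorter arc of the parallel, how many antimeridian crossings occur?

Leg 1: -164.812° → -94.988°, shortest Δλ = 69.824° (east) — does not cross 180°.
Leg 2: -94.988° → -41.651°, shortest Δλ = 53.337° (east) — does not cross 180°.
Leg 3: -41.651° → +164.160°, shortest Δλ = -154.189° (west) — crosses 180°.
Total crossings: 1.

1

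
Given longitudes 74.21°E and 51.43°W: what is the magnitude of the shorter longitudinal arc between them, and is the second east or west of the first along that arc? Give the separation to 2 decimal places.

125.64° west

Raw difference: -51.43 − 74.21 = -125.64°.
Normalise into (−180°, 180°]: -125.64° stays -125.64°.
Negative ⇒ the second point lies to the west; separation 125.64°.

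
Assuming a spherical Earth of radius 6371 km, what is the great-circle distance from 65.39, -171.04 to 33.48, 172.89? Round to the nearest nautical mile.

2002 nmi

Δλ = 172.89 − -171.04 = 343.93°; wrapped into (−180°, 180°]: -16.07°.
Δφ = 33.48 − 65.39 = -31.91°.
a = sin²(Δφ/2) + cos φ₁ · cos φ₂ · sin²(Δλ/2) = 0.082347.
c = 2·atan2(√a, √(1−a)) = 0.58211 rad → d = 6371·c ≈ 3708.60 km ≈ 2002.48 nmi.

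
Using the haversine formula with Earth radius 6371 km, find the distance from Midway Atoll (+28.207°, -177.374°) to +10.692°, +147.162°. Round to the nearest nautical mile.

Δλ = 147.162 − -177.374 = 324.536°; wrapped into (−180°, 180°]: -35.464°.
Δφ = 10.692 − 28.207 = -17.515°.
a = sin²(Δφ/2) + cos φ₁ · cos φ₂ · sin²(Δλ/2) = 0.103506.
c = 2·atan2(√a, √(1−a)) = 0.65510 rad → d = 6371·c ≈ 4173.63 km ≈ 2253.58 nmi.

2254 nmi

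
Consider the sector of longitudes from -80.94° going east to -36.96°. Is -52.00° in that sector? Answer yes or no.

Band width going east from -80.94° to -36.96°: ((-36.96 − -80.94) mod 360) = 43.98°.
Offset of -52.00° east of the west edge: ((-52.00 − -80.94) mod 360) = 28.94°.
28.94° ≤ 43.98° ⇒ inside.

Yes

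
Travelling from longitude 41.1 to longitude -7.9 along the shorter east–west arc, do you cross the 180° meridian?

No

Signed shortest Δλ = ((-7.9 − 41.1 + 180) mod 360) − 180 = -49.0°.
Going west by 49.0° from +41.1° reaches -7.9° without touching 180°.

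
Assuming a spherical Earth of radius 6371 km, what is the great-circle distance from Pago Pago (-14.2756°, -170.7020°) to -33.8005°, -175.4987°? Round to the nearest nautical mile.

Δλ = -175.4987 − -170.7020 = -4.7967°.
Δφ = -33.8005 − -14.2756 = -19.5249°.
a = sin²(Δφ/2) + cos φ₁ · cos φ₂ · sin²(Δλ/2) = 0.030162.
c = 2·atan2(√a, √(1−a)) = 0.34911 rad → d = 6371·c ≈ 2224.21 km ≈ 1200.98 nmi.

1201 nmi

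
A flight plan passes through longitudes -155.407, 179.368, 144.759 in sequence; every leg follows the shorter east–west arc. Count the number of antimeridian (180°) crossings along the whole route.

1

Leg 1: -155.407° → +179.368°, shortest Δλ = -25.225° (west) — crosses 180°.
Leg 2: +179.368° → +144.759°, shortest Δλ = -34.609° (west) — does not cross 180°.
Total crossings: 1.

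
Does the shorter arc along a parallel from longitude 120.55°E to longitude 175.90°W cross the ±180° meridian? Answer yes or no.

Naïve |-175.90 − 120.55| = 296.45° > 180°, so the shorter arc goes the other way round — across 180°.
Signed shortest Δλ = ((-175.90 − 120.55 + 180) mod 360) − 180 = 63.55°.
Going east by 63.55° from +120.55° passes through 180° before reaching -175.90°.

Yes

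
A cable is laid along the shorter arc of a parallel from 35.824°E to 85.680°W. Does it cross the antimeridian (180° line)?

No

Signed shortest Δλ = ((-85.680 − 35.824 + 180) mod 360) − 180 = -121.504°.
Going west by 121.504° from +35.824° reaches -85.680° without touching 180°.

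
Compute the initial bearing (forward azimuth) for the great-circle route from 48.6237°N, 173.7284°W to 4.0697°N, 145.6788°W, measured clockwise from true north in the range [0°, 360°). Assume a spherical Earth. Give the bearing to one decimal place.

142.6°

Δλ = -145.6788 − -173.7284 = 28.0496°.
θ = atan2( sin Δλ · cos φ₂ , cos φ₁ · sin φ₂ − sin φ₁ · cos φ₂ · cos Δλ )
  = atan2(0.46905, -0.61366) = 142.608° → normalised to [0°, 360°): 142.608°.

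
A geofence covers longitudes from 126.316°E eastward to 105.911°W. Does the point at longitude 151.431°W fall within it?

Band width going east from +126.316° to -105.911°: ((-105.911 − 126.316) mod 360) = 127.773°.
Offset of -151.431° east of the west edge: ((-151.431 − 126.316) mod 360) = 82.253°.
82.253° ≤ 127.773° ⇒ inside.

Yes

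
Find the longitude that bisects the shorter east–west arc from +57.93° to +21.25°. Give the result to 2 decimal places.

Signed shortest Δλ from +57.93° to +21.25° is -36.68°.
Midpoint longitude = +57.93° + (-36.68°)/2 = +57.93° − 18.34° = +39.59°.

+39.59°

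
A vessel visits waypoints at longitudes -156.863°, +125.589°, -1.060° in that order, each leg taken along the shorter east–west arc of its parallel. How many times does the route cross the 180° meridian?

Leg 1: -156.863° → +125.589°, shortest Δλ = -77.548° (west) — crosses 180°.
Leg 2: +125.589° → -1.060°, shortest Δλ = -126.649° (west) — does not cross 180°.
Total crossings: 1.

1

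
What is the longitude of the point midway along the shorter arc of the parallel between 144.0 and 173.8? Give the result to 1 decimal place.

Signed shortest Δλ from +144.0° to +173.8° is +29.8°.
Midpoint longitude = +144.0° + (+29.8°)/2 = +144.0° + 14.9° = +158.9°.

+158.9°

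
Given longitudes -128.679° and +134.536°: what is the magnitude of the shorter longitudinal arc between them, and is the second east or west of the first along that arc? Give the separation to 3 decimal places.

Raw difference: 134.536 − -128.679 = 263.215°.
Normalise into (−180°, 180°]: 263.215° − 360° = -96.785°.
Negative ⇒ the second point lies to the west; separation 96.785°.

96.785° west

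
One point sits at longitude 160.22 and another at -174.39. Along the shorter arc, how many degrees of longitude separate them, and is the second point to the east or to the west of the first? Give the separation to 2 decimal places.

Raw difference: -174.39 − 160.22 = -334.61°.
Normalise into (−180°, 180°]: -334.61° + 360° = 25.39°.
Positive ⇒ the second point lies to the east; separation 25.39°.

25.39° east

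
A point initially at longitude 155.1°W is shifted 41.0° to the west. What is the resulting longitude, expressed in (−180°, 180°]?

163.9°E

Start at -155.1°; shift −41.0° → -196.1°.
-196.1° lies outside (−180°, 180°]; add 360° → +163.9°.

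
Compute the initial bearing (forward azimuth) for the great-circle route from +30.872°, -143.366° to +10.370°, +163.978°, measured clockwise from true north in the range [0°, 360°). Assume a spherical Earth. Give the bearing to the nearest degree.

Δλ = 163.978 − -143.366 = 307.344°; wrapped into (−180°, 180°]: -52.656°.
θ = atan2( sin Δλ · cos φ₂ , cos φ₁ · sin φ₂ − sin φ₁ · cos φ₂ · cos Δλ )
  = atan2(-0.78202, -0.15167) = -100.976° → normalised to [0°, 360°): 259.024°.

259°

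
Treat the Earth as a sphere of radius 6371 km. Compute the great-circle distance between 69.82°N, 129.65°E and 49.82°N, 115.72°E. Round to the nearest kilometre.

2343 km

Δλ = 115.72 − 129.65 = -13.93°.
Δφ = 49.82 − 69.82 = -20.00°.
a = sin²(Δφ/2) + cos φ₁ · cos φ₂ · sin²(Δλ/2) = 0.033427.
c = 2·atan2(√a, √(1−a)) = 0.36773 rad → d = 6371·c ≈ 2342.79 km.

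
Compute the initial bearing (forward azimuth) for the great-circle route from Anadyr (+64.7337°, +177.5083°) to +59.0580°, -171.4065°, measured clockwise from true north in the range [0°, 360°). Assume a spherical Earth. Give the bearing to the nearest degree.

Δλ = -171.4065 − 177.5083 = -348.9148°; wrapped into (−180°, 180°]: 11.0852°.
θ = atan2( sin Δλ · cos φ₂ , cos φ₁ · sin φ₂ − sin φ₁ · cos φ₂ · cos Δλ )
  = atan2(0.09886, -0.09022) = 132.385° → normalised to [0°, 360°): 132.385°.

132°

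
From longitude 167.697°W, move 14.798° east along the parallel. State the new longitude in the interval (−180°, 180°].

152.899°W

Start at -167.697°; shift +14.798° → -152.899°.
-152.899° already lies in (−180°, 180°].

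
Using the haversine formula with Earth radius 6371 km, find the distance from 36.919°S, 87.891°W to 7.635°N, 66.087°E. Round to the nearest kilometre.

15830 km

Δλ = 66.087 − -87.891 = 153.978°.
Δφ = 7.635 − -36.919 = 44.554°.
a = sin²(Δφ/2) + cos φ₁ · cos φ₂ · sin²(Δλ/2) = 0.895939.
c = 2·atan2(√a, √(1−a)) = 2.48467 rad → d = 6371·c ≈ 15829.85 km.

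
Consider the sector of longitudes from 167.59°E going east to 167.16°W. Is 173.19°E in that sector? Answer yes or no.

Yes

Band width going east from +167.59° to -167.16°: ((-167.16 − 167.59) mod 360) = 25.25°.
Offset of +173.19° east of the west edge: ((173.19 − 167.59) mod 360) = 5.60°.
5.60° ≤ 25.25° ⇒ inside.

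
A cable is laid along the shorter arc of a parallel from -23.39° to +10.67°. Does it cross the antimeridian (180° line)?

No

Signed shortest Δλ = ((10.67 − -23.39 + 180) mod 360) − 180 = 34.06°.
Going east by 34.06° from -23.39° reaches +10.67° without touching 180°.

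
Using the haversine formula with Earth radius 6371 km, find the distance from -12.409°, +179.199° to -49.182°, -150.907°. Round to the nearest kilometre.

Δλ = -150.907 − 179.199 = -330.106°; wrapped into (−180°, 180°]: 29.894°.
Δφ = -49.182 − -12.409 = -36.773°.
a = sin²(Δφ/2) + cos φ₁ · cos φ₂ · sin²(Δλ/2) = 0.141962.
c = 2·atan2(√a, √(1−a)) = 0.77263 rad → d = 6371·c ≈ 4922.44 km.

4922 km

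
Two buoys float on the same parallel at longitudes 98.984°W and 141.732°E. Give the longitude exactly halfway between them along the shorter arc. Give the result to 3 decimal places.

Signed shortest Δλ from -98.984° to +141.732° is -119.284°.
Midpoint longitude = -98.984° + (-119.284°)/2 = -98.984° − 59.642° = -158.626°.
(The naïve average (-98.984 + +141.732)/2 = 21.374° is on the wrong side of the globe.)

158.626°W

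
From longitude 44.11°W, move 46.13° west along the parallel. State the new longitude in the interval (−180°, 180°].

90.24°W

Start at -44.11°; shift −46.13° → -90.24°.
-90.24° already lies in (−180°, 180°].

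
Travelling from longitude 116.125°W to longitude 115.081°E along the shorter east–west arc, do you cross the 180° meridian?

Yes

Naïve |115.081 − -116.125| = 231.206° > 180°, so the shorter arc goes the other way round — across 180°.
Signed shortest Δλ = ((115.081 − -116.125 + 180) mod 360) − 180 = -128.794°.
Going west by 128.794° from -116.125° passes through 180° before reaching +115.081°.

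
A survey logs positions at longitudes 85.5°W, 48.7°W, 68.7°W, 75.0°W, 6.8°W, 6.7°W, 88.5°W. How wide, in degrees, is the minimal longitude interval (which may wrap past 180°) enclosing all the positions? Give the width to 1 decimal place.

81.8°

Sort the longitudes: -88.5°, -85.5°, -75.0°, -68.7°, -48.7°, -6.8°, -6.7°.
Eastward gaps between consecutive values (wrapping around): 3.0°, 10.5°, 6.3°, 20.0°, 41.9°, 0.1°, 278.2°.
Largest gap = 278.2° ⇒ minimal covering band is its complement: 360° − 278.2° = 81.8°.
Band runs from -88.5° eastward to -6.7°.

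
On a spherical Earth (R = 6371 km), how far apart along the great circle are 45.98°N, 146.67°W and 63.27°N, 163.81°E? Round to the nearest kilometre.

Δλ = 163.81 − -146.67 = 310.48°; wrapped into (−180°, 180°]: -49.52°.
Δφ = 63.27 − 45.98 = 17.29°.
a = sin²(Δφ/2) + cos φ₁ · cos φ₂ · sin²(Δλ/2) = 0.077420.
c = 2·atan2(√a, √(1−a)) = 0.56393 rad → d = 6371·c ≈ 3592.80 km.

3593 km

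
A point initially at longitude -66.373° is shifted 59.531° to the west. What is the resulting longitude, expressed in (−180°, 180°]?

Start at -66.373°; shift −59.531° → -125.904°.
-125.904° already lies in (−180°, 180°].

-125.904°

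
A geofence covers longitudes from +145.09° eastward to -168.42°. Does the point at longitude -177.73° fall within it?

Yes

Band width going east from +145.09° to -168.42°: ((-168.42 − 145.09) mod 360) = 46.49°.
Offset of -177.73° east of the west edge: ((-177.73 − 145.09) mod 360) = 37.18°.
37.18° ≤ 46.49° ⇒ inside.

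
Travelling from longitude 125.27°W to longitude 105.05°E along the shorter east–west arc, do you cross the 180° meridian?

Naïve |105.05 − -125.27| = 230.32° > 180°, so the shorter arc goes the other way round — across 180°.
Signed shortest Δλ = ((105.05 − -125.27 + 180) mod 360) − 180 = -129.68°.
Going west by 129.68° from -125.27° passes through 180° before reaching +105.05°.

Yes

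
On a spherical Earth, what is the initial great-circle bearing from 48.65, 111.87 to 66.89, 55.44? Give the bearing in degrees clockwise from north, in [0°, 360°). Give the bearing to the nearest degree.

Δλ = 55.44 − 111.87 = -56.43°.
θ = atan2( sin Δλ · cos φ₂ , cos φ₁ · sin φ₂ − sin φ₁ · cos φ₂ · cos Δλ )
  = atan2(-0.32703, 0.44472) = -36.330° → normalised to [0°, 360°): 323.670°.

324°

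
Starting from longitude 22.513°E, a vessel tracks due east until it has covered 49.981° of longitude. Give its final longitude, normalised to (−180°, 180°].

72.494°E

Start at +22.513°; shift +49.981° → +72.494°.
+72.494° already lies in (−180°, 180°].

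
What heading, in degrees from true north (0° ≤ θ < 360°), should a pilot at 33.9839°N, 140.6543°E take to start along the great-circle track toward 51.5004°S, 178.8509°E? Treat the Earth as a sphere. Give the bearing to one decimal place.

Δλ = 178.8509 − 140.6543 = 38.1966°.
θ = atan2( sin Δλ · cos φ₂ , cos φ₁ · sin φ₂ − sin φ₁ · cos φ₂ · cos Δλ )
  = atan2(0.38494, -0.92240) = 157.348° → normalised to [0°, 360°): 157.348°.

157.3°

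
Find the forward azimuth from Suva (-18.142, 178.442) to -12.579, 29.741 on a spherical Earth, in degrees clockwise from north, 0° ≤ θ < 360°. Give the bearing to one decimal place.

227.4°

Δλ = 29.741 − 178.442 = -148.701°.
θ = atan2( sin Δλ · cos φ₂ , cos φ₁ · sin φ₂ − sin φ₁ · cos φ₂ · cos Δλ )
  = atan2(-0.50703, -0.46663) = -132.624° → normalised to [0°, 360°): 227.376°.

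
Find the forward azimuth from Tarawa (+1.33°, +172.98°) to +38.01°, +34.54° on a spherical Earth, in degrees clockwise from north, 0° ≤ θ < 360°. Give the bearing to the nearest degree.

320°

Δλ = 34.54 − 172.98 = -138.44°.
θ = atan2( sin Δλ · cos φ₂ , cos φ₁ · sin φ₂ − sin φ₁ · cos φ₂ · cos Δλ )
  = atan2(-0.52270, 0.62932) = -39.712° → normalised to [0°, 360°): 320.288°.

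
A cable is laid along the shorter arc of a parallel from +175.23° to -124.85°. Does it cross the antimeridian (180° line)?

Naïve |-124.85 − 175.23| = 300.08° > 180°, so the shorter arc goes the other way round — across 180°.
Signed shortest Δλ = ((-124.85 − 175.23 + 180) mod 360) − 180 = 59.92°.
Going east by 59.92° from +175.23° passes through 180° before reaching -124.85°.

Yes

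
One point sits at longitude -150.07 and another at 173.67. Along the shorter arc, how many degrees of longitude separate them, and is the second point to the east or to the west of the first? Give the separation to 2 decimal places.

36.26° west

Raw difference: 173.67 − -150.07 = 323.74°.
Normalise into (−180°, 180°]: 323.74° − 360° = -36.26°.
Negative ⇒ the second point lies to the west; separation 36.26°.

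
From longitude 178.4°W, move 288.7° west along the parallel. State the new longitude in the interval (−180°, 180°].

Start at -178.4°; shift −288.7° → -467.1°.
-467.1° lies outside (−180°, 180°]; add 360° → -107.1°.

107.1°W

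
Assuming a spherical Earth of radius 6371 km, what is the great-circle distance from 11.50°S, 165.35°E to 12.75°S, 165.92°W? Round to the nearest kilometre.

Δλ = -165.92 − 165.35 = -331.27°; wrapped into (−180°, 180°]: 28.73°.
Δφ = -12.75 − -11.50 = -1.25°.
a = sin²(Δφ/2) + cos φ₁ · cos φ₂ · sin²(Δλ/2) = 0.058949.
c = 2·atan2(√a, √(1−a)) = 0.49049 rad → d = 6371·c ≈ 3124.91 km.

3125 km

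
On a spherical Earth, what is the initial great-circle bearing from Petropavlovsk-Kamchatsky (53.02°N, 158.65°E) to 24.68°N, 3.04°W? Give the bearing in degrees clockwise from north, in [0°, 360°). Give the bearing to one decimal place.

Δλ = -3.04 − 158.65 = -161.69°.
θ = atan2( sin Δλ · cos φ₂ , cos φ₁ · sin φ₂ − sin φ₁ · cos φ₂ · cos Δλ )
  = atan2(-0.28546, 0.94030) = -16.888° → normalised to [0°, 360°): 343.112°.

343.1°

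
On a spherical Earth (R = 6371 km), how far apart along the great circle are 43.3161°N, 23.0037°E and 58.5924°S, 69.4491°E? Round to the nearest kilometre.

12111 km

Δλ = 69.4491 − 23.0037 = 46.4454°.
Δφ = -58.5924 − 43.3161 = -101.9085°.
a = sin²(Δφ/2) + cos φ₁ · cos φ₂ · sin²(Δλ/2) = 0.662125.
c = 2·atan2(√a, √(1−a)) = 1.90102 rad → d = 6371·c ≈ 12111.37 km.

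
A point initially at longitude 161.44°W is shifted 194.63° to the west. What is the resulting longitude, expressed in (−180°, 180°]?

Start at -161.44°; shift −194.63° → -356.07°.
-356.07° lies outside (−180°, 180°]; add 360° → +3.93°.

3.93°E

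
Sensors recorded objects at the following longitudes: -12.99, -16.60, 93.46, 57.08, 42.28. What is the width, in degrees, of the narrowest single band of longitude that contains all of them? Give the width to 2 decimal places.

110.06°

Sort the longitudes: -16.60°, -12.99°, +42.28°, +57.08°, +93.46°.
Eastward gaps between consecutive values (wrapping around): 3.61°, 55.27°, 14.80°, 36.38°, 249.94°.
Largest gap = 249.94° ⇒ minimal covering band is its complement: 360° − 249.94° = 110.06°.
Band runs from -16.60° eastward to +93.46°.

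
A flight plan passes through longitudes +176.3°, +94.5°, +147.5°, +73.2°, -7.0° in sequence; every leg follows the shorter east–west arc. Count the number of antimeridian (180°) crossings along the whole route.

Leg 1: +176.3° → +94.5°, shortest Δλ = -81.8° (west) — does not cross 180°.
Leg 2: +94.5° → +147.5°, shortest Δλ = 53.0° (east) — does not cross 180°.
Leg 3: +147.5° → +73.2°, shortest Δλ = -74.3° (west) — does not cross 180°.
Leg 4: +73.2° → -7.0°, shortest Δλ = -80.2° (west) — does not cross 180°.
Total crossings: 0.

0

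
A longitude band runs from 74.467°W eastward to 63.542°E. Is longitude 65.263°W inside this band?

Band width going east from -74.467° to +63.542°: ((63.542 − -74.467) mod 360) = 138.009°.
Offset of -65.263° east of the west edge: ((-65.263 − -74.467) mod 360) = 9.204°.
9.204° ≤ 138.009° ⇒ inside.

Yes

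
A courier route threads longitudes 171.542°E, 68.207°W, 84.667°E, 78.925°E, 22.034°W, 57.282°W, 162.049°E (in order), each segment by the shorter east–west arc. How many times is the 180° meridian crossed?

Leg 1: +171.542° → -68.207°, shortest Δλ = 120.251° (east) — crosses 180°.
Leg 2: -68.207° → +84.667°, shortest Δλ = 152.874° (east) — does not cross 180°.
Leg 3: +84.667° → +78.925°, shortest Δλ = -5.742° (west) — does not cross 180°.
Leg 4: +78.925° → -22.034°, shortest Δλ = -100.959° (west) — does not cross 180°.
Leg 5: -22.034° → -57.282°, shortest Δλ = -35.248° (west) — does not cross 180°.
Leg 6: -57.282° → +162.049°, shortest Δλ = -140.669° (west) — crosses 180°.
Total crossings: 2.

2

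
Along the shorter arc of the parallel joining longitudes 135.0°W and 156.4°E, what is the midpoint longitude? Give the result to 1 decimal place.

Signed shortest Δλ from -135.0° to +156.4° is -68.6°.
Midpoint longitude = -135.0° + (-68.6°)/2 = -135.0° − 34.3° = -169.3°.
(The naïve average (-135.0 + +156.4)/2 = 10.7° is on the wrong side of the globe.)

169.3°W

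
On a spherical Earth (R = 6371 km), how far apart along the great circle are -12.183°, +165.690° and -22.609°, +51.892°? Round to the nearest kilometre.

Δλ = 51.892 − 165.690 = -113.798°.
Δφ = -22.609 − -12.183 = -10.426°.
a = sin²(Δφ/2) + cos φ₁ · cos φ₂ · sin²(Δλ/2) = 0.641492.
c = 2·atan2(√a, √(1−a)) = 1.85770 rad → d = 6371·c ≈ 11835.41 km.

11835 km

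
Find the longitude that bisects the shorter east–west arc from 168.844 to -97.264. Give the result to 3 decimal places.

-144.210°

Signed shortest Δλ from +168.844° to -97.264° is +93.892°.
Midpoint longitude = +168.844° + (+93.892°)/2 = +168.844° + 46.946° = +215.790°.
Normalise into (−180°, 180°]: -144.210°.
(The naïve average (+168.844 + -97.264)/2 = 35.79° is on the wrong side of the globe.)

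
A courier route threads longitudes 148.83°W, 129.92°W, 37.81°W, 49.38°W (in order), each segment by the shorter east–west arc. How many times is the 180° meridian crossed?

0

Leg 1: -148.83° → -129.92°, shortest Δλ = 18.91° (east) — does not cross 180°.
Leg 2: -129.92° → -37.81°, shortest Δλ = 92.11° (east) — does not cross 180°.
Leg 3: -37.81° → -49.38°, shortest Δλ = -11.57° (west) — does not cross 180°.
Total crossings: 0.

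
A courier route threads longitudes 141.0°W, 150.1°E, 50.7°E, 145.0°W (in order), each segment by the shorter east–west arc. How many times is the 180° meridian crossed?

Leg 1: -141.0° → +150.1°, shortest Δλ = -68.9° (west) — crosses 180°.
Leg 2: +150.1° → +50.7°, shortest Δλ = -99.4° (west) — does not cross 180°.
Leg 3: +50.7° → -145.0°, shortest Δλ = 164.3° (east) — crosses 180°.
Total crossings: 2.

2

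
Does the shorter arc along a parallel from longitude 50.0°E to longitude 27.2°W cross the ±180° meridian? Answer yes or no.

Signed shortest Δλ = ((-27.2 − 50.0 + 180) mod 360) − 180 = -77.2°.
Going west by 77.2° from +50.0° reaches -27.2° without touching 180°.

No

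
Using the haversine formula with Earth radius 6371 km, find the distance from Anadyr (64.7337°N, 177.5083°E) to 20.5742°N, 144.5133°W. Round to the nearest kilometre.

Δλ = -144.5133 − 177.5083 = -322.0216°; wrapped into (−180°, 180°]: 37.9784°.
Δφ = 20.5742 − 64.7337 = -44.1595°.
a = sin²(Δφ/2) + cos φ₁ · cos φ₂ · sin²(Δλ/2) = 0.183608.
c = 2·atan2(√a, √(1−a)) = 0.88565 rad → d = 6371·c ≈ 5642.49 km.

5642 km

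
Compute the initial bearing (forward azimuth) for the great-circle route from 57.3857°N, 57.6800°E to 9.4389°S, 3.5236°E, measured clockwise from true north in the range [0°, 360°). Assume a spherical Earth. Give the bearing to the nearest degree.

234°

Δλ = 3.5236 − 57.6800 = -54.1564°.
θ = atan2( sin Δλ · cos φ₂ , cos φ₁ · sin φ₂ − sin φ₁ · cos φ₂ · cos Δλ )
  = atan2(-0.79964, -0.57495) = -125.717° → normalised to [0°, 360°): 234.283°.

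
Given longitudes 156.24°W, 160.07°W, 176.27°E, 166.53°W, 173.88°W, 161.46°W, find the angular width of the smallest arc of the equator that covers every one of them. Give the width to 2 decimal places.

27.49°

Sort the longitudes: -173.88°, -166.53°, -161.46°, -160.07°, -156.24°, +176.27°.
Eastward gaps between consecutive values (wrapping around): 7.35°, 5.07°, 1.39°, 3.83°, 332.51°, 9.85°.
Largest gap = 332.51° ⇒ minimal covering band is its complement: 360° − 332.51° = 27.49°.
Band runs from +176.27° eastward to -156.24°, crossing the antimeridian.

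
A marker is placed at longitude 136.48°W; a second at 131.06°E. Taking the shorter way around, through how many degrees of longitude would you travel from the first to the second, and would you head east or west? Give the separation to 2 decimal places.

Raw difference: 131.06 − -136.48 = 267.54°.
Normalise into (−180°, 180°]: 267.54° − 360° = -92.46°.
Negative ⇒ the second point lies to the west; separation 92.46°.

92.46° west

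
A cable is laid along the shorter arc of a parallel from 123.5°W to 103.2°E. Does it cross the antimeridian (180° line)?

Yes

Naïve |103.2 − -123.5| = 226.7° > 180°, so the shorter arc goes the other way round — across 180°.
Signed shortest Δλ = ((103.2 − -123.5 + 180) mod 360) − 180 = -133.3°.
Going west by 133.3° from -123.5° passes through 180° before reaching +103.2°.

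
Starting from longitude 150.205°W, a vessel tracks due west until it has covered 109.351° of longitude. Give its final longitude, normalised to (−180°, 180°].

100.444°E

Start at -150.205°; shift −109.351° → -259.556°.
-259.556° lies outside (−180°, 180°]; add 360° → +100.444°.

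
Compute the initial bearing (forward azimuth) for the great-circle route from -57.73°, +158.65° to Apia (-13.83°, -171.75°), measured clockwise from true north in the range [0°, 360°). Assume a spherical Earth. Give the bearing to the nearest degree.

Δλ = -171.75 − 158.65 = -330.40°; wrapped into (−180°, 180°]: 29.60°.
θ = atan2( sin Δλ · cos φ₂ , cos φ₁ · sin φ₂ − sin φ₁ · cos φ₂ · cos Δλ )
  = atan2(0.47962, 0.58625) = 39.287° → normalised to [0°, 360°): 39.287°.

39°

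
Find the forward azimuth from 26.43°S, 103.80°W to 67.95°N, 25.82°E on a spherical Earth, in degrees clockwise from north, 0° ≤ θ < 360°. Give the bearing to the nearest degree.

Δλ = 25.82 − -103.80 = 129.62°.
θ = atan2( sin Δλ · cos φ₂ , cos φ₁ · sin φ₂ − sin φ₁ · cos φ₂ · cos Δλ )
  = atan2(0.28918, 0.72342) = 21.788° → normalised to [0°, 360°): 21.788°.

22°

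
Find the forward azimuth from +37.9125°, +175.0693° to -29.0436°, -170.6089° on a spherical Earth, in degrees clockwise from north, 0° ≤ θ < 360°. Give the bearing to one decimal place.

Δλ = -170.6089 − 175.0693 = -345.6782°; wrapped into (−180°, 180°]: 14.3218°.
θ = atan2( sin Δλ · cos φ₂ , cos φ₁ · sin φ₂ − sin φ₁ · cos φ₂ · cos Δλ )
  = atan2(0.21626, -0.90351) = 166.539° → normalised to [0°, 360°): 166.539°.

166.5°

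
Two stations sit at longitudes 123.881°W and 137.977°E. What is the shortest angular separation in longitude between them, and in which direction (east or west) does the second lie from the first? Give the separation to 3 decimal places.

98.142° west

Raw difference: 137.977 − -123.881 = 261.858°.
Normalise into (−180°, 180°]: 261.858° − 360° = -98.142°.
Negative ⇒ the second point lies to the west; separation 98.142°.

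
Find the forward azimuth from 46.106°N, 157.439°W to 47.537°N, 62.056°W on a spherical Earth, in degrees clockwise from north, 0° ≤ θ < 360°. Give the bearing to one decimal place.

Δλ = -62.056 − -157.439 = 95.383°.
θ = atan2( sin Δλ · cos φ₂ , cos φ₁ · sin φ₂ − sin φ₁ · cos φ₂ · cos Δλ )
  = atan2(0.67214, 0.55712) = 50.346° → normalised to [0°, 360°): 50.346°.

50.3°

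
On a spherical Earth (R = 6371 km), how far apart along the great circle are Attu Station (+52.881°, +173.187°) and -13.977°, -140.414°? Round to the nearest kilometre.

8651 km

Δλ = -140.414 − 173.187 = -313.601°; wrapped into (−180°, 180°]: 46.399°.
Δφ = -13.977 − 52.881 = -66.858°.
a = sin²(Δφ/2) + cos φ₁ · cos φ₂ · sin²(Δλ/2) = 0.394371.
c = 2·atan2(√a, √(1−a)) = 1.35793 rad → d = 6371·c ≈ 8651.40 km.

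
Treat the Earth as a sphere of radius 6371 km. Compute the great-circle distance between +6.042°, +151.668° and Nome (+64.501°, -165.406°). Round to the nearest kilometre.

Δλ = -165.406 − 151.668 = -317.074°; wrapped into (−180°, 180°]: 42.926°.
Δφ = 64.501 − 6.042 = 58.459°.
a = sin²(Δφ/2) + cos φ₁ · cos φ₂ · sin²(Δλ/2) = 0.295762.
c = 2·atan2(√a, √(1−a)) = 1.15001 rad → d = 6371·c ≈ 7326.72 km.

7327 km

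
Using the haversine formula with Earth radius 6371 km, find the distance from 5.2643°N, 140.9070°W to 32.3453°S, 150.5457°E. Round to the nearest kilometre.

8341 km

Δλ = 150.5457 − -140.9070 = 291.4527°; wrapped into (−180°, 180°]: -68.5473°.
Δφ = -32.3453 − 5.2643 = -37.6096°.
a = sin²(Δφ/2) + cos φ₁ · cos φ₂ · sin²(Δλ/2) = 0.370703.
c = 2·atan2(√a, √(1−a)) = 1.30923 rad → d = 6371·c ≈ 8341.10 km.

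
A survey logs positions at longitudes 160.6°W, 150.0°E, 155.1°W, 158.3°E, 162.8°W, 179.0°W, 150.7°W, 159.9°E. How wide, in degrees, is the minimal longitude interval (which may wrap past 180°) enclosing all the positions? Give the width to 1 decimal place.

59.3°

Sort the longitudes: -179.0°, -162.8°, -160.6°, -155.1°, -150.7°, +150.0°, +158.3°, +159.9°.
Eastward gaps between consecutive values (wrapping around): 16.2°, 2.2°, 5.5°, 4.4°, 300.7°, 8.3°, 1.6°, 21.1°.
Largest gap = 300.7° ⇒ minimal covering band is its complement: 360° − 300.7° = 59.3°.
Band runs from +150.0° eastward to -150.7°, crossing the antimeridian.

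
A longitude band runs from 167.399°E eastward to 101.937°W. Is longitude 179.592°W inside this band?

Yes

Band width going east from +167.399° to -101.937°: ((-101.937 − 167.399) mod 360) = 90.664°.
Offset of -179.592° east of the west edge: ((-179.592 − 167.399) mod 360) = 13.009°.
13.009° ≤ 90.664° ⇒ inside.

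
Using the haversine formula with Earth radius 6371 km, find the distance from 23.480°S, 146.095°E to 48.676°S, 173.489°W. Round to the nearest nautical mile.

Δλ = -173.489 − 146.095 = -319.584°; wrapped into (−180°, 180°]: 40.416°.
Δφ = -48.676 − -23.480 = -25.196°.
a = sin²(Δφ/2) + cos φ₁ · cos φ₂ · sin²(Δλ/2) = 0.119838.
c = 2·atan2(√a, √(1−a)) = 0.70698 rad → d = 6371·c ≈ 4504.19 km ≈ 2432.07 nmi.

2432 nmi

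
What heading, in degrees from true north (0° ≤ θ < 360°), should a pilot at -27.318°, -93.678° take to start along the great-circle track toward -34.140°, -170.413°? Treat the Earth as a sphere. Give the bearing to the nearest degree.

Δλ = -170.413 − -93.678 = -76.735°.
θ = atan2( sin Δλ · cos φ₂ , cos φ₁ · sin φ₂ − sin φ₁ · cos φ₂ · cos Δλ )
  = atan2(-0.80559, -0.41147) = -117.057° → normalised to [0°, 360°): 242.943°.

243°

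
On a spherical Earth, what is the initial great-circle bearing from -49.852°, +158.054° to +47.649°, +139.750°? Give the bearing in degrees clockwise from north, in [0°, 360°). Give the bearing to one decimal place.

347.6°

Δλ = 139.750 − 158.054 = -18.304°.
θ = atan2( sin Δλ · cos φ₂ , cos φ₁ · sin φ₂ − sin φ₁ · cos φ₂ · cos Δλ )
  = atan2(-0.21157, 0.96539) = -12.361° → normalised to [0°, 360°): 347.639°.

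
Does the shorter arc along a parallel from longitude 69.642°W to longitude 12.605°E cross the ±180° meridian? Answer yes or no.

Signed shortest Δλ = ((12.605 − -69.642 + 180) mod 360) − 180 = 82.247°.
Going east by 82.247° from -69.642° reaches +12.605° without touching 180°.

No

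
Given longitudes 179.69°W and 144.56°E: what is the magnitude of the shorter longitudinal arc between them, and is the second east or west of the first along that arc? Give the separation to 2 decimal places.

Raw difference: 144.56 − -179.69 = 324.25°.
Normalise into (−180°, 180°]: 324.25° − 360° = -35.75°.
Negative ⇒ the second point lies to the west; separation 35.75°.

35.75° west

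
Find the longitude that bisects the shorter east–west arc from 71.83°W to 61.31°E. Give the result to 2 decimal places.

Signed shortest Δλ from -71.83° to +61.31° is +133.14°.
Midpoint longitude = -71.83° + (+133.14°)/2 = -71.83° + 66.57° = -5.26°.

5.26°W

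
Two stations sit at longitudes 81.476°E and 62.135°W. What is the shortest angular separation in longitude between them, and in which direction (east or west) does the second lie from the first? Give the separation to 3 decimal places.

143.611° west

Raw difference: -62.135 − 81.476 = -143.611°.
Normalise into (−180°, 180°]: -143.611° stays -143.611°.
Negative ⇒ the second point lies to the west; separation 143.611°.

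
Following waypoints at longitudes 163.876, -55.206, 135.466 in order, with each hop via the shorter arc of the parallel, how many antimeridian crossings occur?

Leg 1: +163.876° → -55.206°, shortest Δλ = 140.918° (east) — crosses 180°.
Leg 2: -55.206° → +135.466°, shortest Δλ = -169.328° (west) — crosses 180°.
Total crossings: 2.

2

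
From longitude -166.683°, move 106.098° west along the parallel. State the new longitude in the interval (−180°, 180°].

+87.219°

Start at -166.683°; shift −106.098° → -272.781°.
-272.781° lies outside (−180°, 180°]; add 360° → +87.219°.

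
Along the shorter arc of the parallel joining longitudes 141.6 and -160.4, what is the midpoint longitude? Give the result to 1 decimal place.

+170.6°

Signed shortest Δλ from +141.6° to -160.4° is +58.0°.
Midpoint longitude = +141.6° + (+58.0°)/2 = +141.6° + 29.0° = +170.6°.
(The naïve average (+141.6 + -160.4)/2 = -9.4° is on the wrong side of the globe.)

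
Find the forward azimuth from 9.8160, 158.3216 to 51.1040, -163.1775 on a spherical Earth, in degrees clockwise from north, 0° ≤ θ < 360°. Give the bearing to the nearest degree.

30°

Δλ = -163.1775 − 158.3216 = -321.4991°; wrapped into (−180°, 180°]: 38.5009°.
θ = atan2( sin Δλ · cos φ₂ , cos φ₁ · sin φ₂ − sin φ₁ · cos φ₂ · cos Δλ )
  = atan2(0.39089, 0.68312) = 29.779° → normalised to [0°, 360°): 29.779°.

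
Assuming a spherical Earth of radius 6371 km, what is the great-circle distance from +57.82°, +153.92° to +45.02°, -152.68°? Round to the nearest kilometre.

Δλ = -152.68 − 153.92 = -306.60°; wrapped into (−180°, 180°]: 53.40°.
Δφ = 45.02 − 57.82 = -12.80°.
a = sin²(Δφ/2) + cos φ₁ · cos φ₂ · sin²(Δλ/2) = 0.088428.
c = 2·atan2(√a, √(1−a)) = 0.60387 rad → d = 6371·c ≈ 3847.26 km.

3847 km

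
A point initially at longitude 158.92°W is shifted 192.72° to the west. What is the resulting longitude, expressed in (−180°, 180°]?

8.36°E

Start at -158.92°; shift −192.72° → -351.64°.
-351.64° lies outside (−180°, 180°]; add 360° → +8.36°.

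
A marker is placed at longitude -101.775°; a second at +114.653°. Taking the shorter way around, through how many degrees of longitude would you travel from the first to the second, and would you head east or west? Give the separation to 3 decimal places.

Raw difference: 114.653 − -101.775 = 216.428°.
Normalise into (−180°, 180°]: 216.428° − 360° = -143.572°.
Negative ⇒ the second point lies to the west; separation 143.572°.

143.572° west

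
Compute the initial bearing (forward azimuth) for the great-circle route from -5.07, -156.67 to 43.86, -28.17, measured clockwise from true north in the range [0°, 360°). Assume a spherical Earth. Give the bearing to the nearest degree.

41°

Δλ = -28.17 − -156.67 = 128.50°.
θ = atan2( sin Δλ · cos φ₂ , cos φ₁ · sin φ₂ − sin φ₁ · cos φ₂ · cos Δλ )
  = atan2(0.56429, 0.65052) = 40.940° → normalised to [0°, 360°): 40.940°.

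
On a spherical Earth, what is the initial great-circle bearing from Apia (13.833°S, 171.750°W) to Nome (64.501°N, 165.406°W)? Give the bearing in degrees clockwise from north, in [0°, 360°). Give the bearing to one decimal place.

2.8°

Δλ = -165.406 − -171.750 = 6.344°.
θ = atan2( sin Δλ · cos φ₂ , cos φ₁ · sin φ₂ − sin φ₁ · cos φ₂ · cos Δλ )
  = atan2(0.04757, 0.97871) = 2.783° → normalised to [0°, 360°): 2.783°.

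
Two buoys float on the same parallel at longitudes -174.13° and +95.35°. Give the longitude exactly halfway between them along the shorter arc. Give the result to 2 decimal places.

+140.61°

Signed shortest Δλ from -174.13° to +95.35° is -90.52°.
Midpoint longitude = -174.13° + (-90.52°)/2 = -174.13° − 45.26° = -219.39°.
Normalise into (−180°, 180°]: +140.61°.
(The naïve average (-174.13 + +95.35)/2 = -39.39° is on the wrong side of the globe.)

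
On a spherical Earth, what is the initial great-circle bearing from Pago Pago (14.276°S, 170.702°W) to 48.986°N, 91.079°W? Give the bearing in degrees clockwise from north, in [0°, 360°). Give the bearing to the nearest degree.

40°

Δλ = -91.079 − -170.702 = 79.623°.
θ = atan2( sin Δλ · cos φ₂ , cos φ₁ · sin φ₂ − sin φ₁ · cos φ₂ · cos Δλ )
  = atan2(0.64551, 0.76040) = 40.328° → normalised to [0°, 360°): 40.328°.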